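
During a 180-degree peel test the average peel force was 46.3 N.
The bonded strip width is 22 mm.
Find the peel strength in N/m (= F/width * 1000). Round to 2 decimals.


Peel strength = F/width * 1000
= 46.3 / 22 * 1000
= 2104.55 N/m

2104.55


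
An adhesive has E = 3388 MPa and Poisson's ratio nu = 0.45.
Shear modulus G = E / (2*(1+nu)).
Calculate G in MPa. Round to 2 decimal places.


G = 3388 / (2*(1+0.45))
= 3388 / 2.90
= 1168.28 MPa

1168.28


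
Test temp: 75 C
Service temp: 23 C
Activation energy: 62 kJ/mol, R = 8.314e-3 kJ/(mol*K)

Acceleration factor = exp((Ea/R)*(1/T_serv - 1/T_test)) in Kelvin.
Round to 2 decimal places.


AF = exp((62/0.008314)*(1/296.15 - 1/348.15))
= 42.99

42.99


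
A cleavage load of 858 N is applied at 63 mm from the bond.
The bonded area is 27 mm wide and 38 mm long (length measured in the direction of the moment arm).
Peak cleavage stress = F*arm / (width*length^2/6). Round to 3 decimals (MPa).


Moment = 858 * 63 = 54054 N*mm
Section modulus = 27 * 1444 / 6 = 38988 / 6 mm^3
Stress = 54054 / (38988 / 6) = 324324 / 38988
= 8.319 MPa

8.319


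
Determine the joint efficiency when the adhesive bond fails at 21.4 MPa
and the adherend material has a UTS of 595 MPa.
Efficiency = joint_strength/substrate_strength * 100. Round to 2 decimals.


Joint efficiency = 21.4 / 595 * 100
= 3.60%

3.60


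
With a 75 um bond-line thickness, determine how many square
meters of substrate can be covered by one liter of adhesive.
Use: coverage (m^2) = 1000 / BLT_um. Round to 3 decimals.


Coverage = 1000 / 75 = 13.333 m^2

13.333


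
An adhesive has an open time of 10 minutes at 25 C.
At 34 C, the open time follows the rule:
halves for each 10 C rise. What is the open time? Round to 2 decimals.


Factor = 2^((34-25)/10) = 1.8661
Open time = 10 / 1.8661 = 5.36 min

5.36


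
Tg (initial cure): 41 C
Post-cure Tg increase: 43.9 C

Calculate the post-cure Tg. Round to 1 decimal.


Post-cure Tg = 41 + 43.9 = 84.9 C

84.9


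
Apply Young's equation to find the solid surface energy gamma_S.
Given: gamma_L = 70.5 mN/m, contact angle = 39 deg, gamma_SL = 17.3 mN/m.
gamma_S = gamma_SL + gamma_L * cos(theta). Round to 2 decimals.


theta_rad = 39 * pi/180 = 0.680678
gamma_S = 17.3 + 70.5 * cos(0.680678)
= 72.09 mN/m

72.09


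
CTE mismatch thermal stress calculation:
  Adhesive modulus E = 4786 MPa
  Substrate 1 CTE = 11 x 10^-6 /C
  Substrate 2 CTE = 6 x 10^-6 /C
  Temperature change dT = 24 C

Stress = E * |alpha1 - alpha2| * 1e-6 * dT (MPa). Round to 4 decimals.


delta_alpha = |11 - 6| = 5 x 10^-6/C
Stress = 4786 * 5e-6 * 24
= 0.5743 MPa

0.5743


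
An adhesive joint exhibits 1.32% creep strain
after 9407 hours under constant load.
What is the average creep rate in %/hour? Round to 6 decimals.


Creep rate = strain / time
= 1.32 / 9407
= 0.000140 %/h

0.000140


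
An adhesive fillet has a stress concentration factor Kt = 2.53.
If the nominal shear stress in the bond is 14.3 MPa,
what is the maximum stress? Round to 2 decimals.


Max stress = 14.3 * 2.53 = 36.18 MPa

36.18


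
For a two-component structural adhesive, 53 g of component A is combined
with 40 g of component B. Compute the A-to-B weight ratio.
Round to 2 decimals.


Weight ratio A:B = 53 / 40
= 1.33

1.33


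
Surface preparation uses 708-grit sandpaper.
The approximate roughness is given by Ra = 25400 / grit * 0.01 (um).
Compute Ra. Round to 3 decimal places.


Ra = 25400 / 708 * 0.01
= 254 / 708
= 0.359 um

0.359


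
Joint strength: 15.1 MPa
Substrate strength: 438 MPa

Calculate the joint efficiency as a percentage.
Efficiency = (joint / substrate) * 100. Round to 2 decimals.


Efficiency = (15.1 / 438) * 100 = 3.45%

3.45


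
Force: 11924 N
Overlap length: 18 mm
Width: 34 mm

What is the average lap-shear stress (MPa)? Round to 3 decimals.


Average shear stress = F / (overlap * width)
= 11924 / (18 * 34)
= 19.484 MPa

19.484


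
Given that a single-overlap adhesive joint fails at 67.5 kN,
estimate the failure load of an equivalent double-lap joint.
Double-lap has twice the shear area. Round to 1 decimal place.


Double-lap factor = 2
Expected load = 67.5 * 2 = 135.0 kN

135.0


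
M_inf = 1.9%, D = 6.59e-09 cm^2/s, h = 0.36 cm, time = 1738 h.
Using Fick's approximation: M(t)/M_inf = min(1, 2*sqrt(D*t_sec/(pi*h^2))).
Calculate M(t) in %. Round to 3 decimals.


t = 6256800 s
ratio = min(1, 2*sqrt(6.59e-09*6256800/(pi*0.1296)))
= 0.636460
M(t) = 1.9 * 0.636460 = 1.209%

1.209


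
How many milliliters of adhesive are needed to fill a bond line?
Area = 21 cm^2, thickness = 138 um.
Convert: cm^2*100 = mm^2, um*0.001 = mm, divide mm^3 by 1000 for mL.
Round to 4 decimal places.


= (21 * 100) * (138 * 0.001) / 1000
= 0.2898 mL

0.2898


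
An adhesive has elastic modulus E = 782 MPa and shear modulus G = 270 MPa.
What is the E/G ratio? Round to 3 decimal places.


E/G = 782 / 270 = 2.896

2.896


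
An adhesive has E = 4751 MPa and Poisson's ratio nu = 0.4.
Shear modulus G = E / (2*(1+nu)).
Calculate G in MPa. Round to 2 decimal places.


G = 4751 / (2*(1+0.4))
= 4751 / 2.80
= 1696.79 MPa

1696.79


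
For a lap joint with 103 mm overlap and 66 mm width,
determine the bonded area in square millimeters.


Area = 103 * 66 = 6798 mm^2

6798


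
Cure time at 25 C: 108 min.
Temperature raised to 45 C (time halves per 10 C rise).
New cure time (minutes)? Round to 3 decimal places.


Acceleration factor = 2^(20/10) = 4.0000
New time = 108 / 4.0000 = 27.000 min

27.000


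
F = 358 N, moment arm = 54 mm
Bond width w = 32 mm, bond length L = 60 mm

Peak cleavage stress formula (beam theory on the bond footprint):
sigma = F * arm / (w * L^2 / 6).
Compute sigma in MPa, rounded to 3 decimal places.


sigma = (358 * 54) / (32 * 3600 / 6)
= 19332 * 6 / 115200
= 115992 / 115200
= 1.007 MPa

1.007


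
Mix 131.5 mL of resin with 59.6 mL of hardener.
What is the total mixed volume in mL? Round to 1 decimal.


Total = 131.5 + 59.6 = 191.1 mL

191.1


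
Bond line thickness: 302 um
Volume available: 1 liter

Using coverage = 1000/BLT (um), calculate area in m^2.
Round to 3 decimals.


1 L = 1e6 mm^3, thickness = 302 um = 0.302 mm
Area = 1e6 / 0.302 mm^2 = (1e6 / 0.302) / 1e6 m^2 = 1000 / 302 m^2
= 3.311 m^2

3.311


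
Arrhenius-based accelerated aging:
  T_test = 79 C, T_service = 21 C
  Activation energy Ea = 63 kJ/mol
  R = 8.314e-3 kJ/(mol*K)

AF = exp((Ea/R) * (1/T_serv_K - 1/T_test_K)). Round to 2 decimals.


T_test_K = 352.15, T_serv_K = 294.15
AF = exp((63/8.314e-3) * (1/294.15 - 1/352.15))
= 69.61

69.61


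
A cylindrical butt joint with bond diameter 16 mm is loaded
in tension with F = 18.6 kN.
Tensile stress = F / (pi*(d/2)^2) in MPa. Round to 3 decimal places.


Area = pi * (16/2)^2 = 201.0619 mm^2
Stress = 18.6*1000 / 201.0619
= 92.509 MPa

92.509


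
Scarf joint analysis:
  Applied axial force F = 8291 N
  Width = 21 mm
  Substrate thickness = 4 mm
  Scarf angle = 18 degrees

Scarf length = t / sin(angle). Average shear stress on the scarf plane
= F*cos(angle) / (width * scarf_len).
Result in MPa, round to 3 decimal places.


Scarf length = 4 / sin(18 deg) = 12.9443 mm
cos(18 deg) = 0.951057
Shear = 8291 * 0.951057 / (21 * 12.9443)
= 29.008 MPa

29.008


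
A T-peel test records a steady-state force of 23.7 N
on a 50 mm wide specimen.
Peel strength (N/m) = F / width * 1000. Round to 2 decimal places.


Peel strength = 23.7 / 50 * 1000
= 474.00 N/m

474.00


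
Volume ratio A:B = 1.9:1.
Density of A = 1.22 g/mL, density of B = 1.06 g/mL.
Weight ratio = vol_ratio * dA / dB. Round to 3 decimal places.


Wt ratio = 1.9 * 1.22 / 1.06
= 2.187

2.187


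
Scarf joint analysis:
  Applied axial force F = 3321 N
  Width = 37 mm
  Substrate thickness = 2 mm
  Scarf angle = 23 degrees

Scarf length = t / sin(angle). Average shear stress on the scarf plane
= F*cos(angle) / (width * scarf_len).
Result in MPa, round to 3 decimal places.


Scarf length = 2 / sin(23 deg) = 5.1186 mm
cos(23 deg) = 0.920505
Shear = 3321 * 0.920505 / (37 * 5.1186)
= 16.141 MPa

16.141


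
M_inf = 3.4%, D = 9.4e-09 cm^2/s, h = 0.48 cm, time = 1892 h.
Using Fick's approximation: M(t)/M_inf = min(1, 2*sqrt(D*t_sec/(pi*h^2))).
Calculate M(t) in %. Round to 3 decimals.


t = 6811200 s
ratio = min(1, 2*sqrt(9.4e-09*6811200/(pi*0.2304)))
= 0.594825
M(t) = 3.4 * 0.594825 = 2.022%

2.022


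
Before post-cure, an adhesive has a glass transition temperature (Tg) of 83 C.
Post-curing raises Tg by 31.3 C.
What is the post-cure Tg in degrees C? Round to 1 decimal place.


Tg_post = Tg_base + delta_Tg
= 83 + 31.3
= 114.3 C

114.3


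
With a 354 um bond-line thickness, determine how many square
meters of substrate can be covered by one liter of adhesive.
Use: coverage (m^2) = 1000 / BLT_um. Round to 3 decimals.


Coverage = 1000 / 354 = 2.825 m^2

2.825


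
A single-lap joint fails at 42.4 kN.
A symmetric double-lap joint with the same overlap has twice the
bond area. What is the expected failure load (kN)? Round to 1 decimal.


Double-lap load = 2 * 42.4 = 84.8 kN

84.8


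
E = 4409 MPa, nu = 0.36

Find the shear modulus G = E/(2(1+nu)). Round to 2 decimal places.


G = 4409 / (2 * 1.36)
= 1620.96 MPa

1620.96


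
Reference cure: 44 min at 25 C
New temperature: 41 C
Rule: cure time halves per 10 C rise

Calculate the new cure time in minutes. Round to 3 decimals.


factor = 2^((41-25)/10) = 3.0314
t_new = 44 / 3.0314 = 14.515 min

14.515


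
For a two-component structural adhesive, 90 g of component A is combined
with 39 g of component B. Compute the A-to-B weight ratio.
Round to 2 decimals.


Weight ratio A:B = 90 / 39
= 2.31

2.31


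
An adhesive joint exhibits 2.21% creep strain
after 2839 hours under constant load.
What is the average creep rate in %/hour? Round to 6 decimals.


Creep rate = strain / time
= 2.21 / 2839
= 0.000778 %/h

0.000778


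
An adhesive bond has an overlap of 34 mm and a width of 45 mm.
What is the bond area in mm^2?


Bond area = overlap * width
= 34 * 45
= 1530 mm^2

1530


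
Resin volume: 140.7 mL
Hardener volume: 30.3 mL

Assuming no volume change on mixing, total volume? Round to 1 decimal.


V_total = 140.7 + 30.3 = 171.0 mL

171.0


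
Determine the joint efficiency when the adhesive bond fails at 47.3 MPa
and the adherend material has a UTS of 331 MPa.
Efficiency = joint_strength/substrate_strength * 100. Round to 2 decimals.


Joint efficiency = 47.3 / 331 * 100
= 14.29%

14.29


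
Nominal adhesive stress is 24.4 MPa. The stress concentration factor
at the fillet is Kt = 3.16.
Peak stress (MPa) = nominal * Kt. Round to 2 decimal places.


Peak = 24.4 * 3.16 = 77.10 MPa

77.10


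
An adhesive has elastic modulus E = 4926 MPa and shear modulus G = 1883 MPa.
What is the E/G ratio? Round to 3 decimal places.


E/G = 4926 / 1883 = 2.616

2.616


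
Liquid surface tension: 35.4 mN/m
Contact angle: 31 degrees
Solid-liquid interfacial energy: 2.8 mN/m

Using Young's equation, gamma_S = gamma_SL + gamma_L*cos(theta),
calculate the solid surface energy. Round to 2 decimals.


gamma_S = 2.8 + 35.4 * cos(31)
= 33.14 mN/m

33.14


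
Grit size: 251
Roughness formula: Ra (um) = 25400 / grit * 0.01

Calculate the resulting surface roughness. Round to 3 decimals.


Ra = 25400 / 251 * 0.01
= 1.012 um

1.012


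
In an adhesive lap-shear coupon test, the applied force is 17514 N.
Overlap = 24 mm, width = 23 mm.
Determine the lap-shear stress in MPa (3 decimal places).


stress = F / (overlap * width)
= 17514 / (24 * 23)
= 31.728 MPa

31.728


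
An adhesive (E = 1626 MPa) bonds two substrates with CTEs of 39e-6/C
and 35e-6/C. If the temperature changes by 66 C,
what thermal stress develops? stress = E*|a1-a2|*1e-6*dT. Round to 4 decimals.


Stress = 1626 * |39 - 35| * 1e-6 * 66
= 0.4293 MPa

0.4293


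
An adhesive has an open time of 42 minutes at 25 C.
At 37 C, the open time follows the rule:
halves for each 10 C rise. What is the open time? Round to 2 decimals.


Factor = 2^((37-25)/10) = 2.2974
Open time = 42 / 2.2974 = 18.28 min

18.28


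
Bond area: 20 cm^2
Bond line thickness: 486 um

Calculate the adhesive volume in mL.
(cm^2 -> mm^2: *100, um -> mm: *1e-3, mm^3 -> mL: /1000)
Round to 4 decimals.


V = 20*100 * 486*1e-3 / 1000
= 0.9720 mL

0.9720


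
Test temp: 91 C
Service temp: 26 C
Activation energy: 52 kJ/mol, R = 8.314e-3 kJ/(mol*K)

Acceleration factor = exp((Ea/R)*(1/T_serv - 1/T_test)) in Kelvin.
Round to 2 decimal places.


AF = exp((52/0.008314)*(1/299.15 - 1/364.15))
= 41.76

41.76


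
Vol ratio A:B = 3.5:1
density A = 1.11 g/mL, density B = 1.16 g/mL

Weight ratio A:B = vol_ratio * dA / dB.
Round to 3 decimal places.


Weight ratio = 3.5 * 1.11 / 1.16
= 3.349

3.349


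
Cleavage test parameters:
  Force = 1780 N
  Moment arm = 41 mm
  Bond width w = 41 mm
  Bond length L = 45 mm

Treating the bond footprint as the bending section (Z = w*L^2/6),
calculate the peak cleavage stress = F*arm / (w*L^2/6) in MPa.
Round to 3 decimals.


M = 1780 * 41 = 72980 N*mm
Z = 41 * 45^2 / 6 = 83025 / 6 mm^3
sigma = M / Z = 6 * 72980 / 83025 = 437880 / 83025
= 5.274 MPa

5.274


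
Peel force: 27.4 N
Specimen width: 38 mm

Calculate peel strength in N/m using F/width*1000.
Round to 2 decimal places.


Peel strength = 27.4 / 38 * 1000 = 721.05 N/m

721.05


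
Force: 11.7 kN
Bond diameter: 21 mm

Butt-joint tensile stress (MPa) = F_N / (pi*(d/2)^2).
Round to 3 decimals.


F_N = 11.7 * 1000 = 11700.0 N
A = pi*(10.5)^2 = 346.3606 mm^2
stress = 11700.0 / 346.3606 = 33.780 MPa

33.780


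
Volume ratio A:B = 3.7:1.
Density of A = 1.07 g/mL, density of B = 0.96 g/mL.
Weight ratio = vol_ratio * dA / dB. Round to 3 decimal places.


Wt ratio = 3.7 * 1.07 / 0.96
= 4.124

4.124


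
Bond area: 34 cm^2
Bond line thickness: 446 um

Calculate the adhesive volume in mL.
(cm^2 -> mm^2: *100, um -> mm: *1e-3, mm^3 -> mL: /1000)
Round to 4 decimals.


V = 34*100 * 446*1e-3 / 1000
= 1.5164 mL

1.5164


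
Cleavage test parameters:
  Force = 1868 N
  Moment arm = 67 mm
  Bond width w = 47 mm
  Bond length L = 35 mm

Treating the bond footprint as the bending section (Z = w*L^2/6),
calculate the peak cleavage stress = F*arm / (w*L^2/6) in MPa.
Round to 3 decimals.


M = 1868 * 67 = 125156 N*mm
Z = 47 * 35^2 / 6 = 57575 / 6 mm^3
sigma = M / Z = 6 * 125156 / 57575 = 750936 / 57575
= 13.043 MPa

13.043


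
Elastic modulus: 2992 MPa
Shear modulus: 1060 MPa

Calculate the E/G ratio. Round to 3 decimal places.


E / G = 2992 / 1060 = 2.823

2.823


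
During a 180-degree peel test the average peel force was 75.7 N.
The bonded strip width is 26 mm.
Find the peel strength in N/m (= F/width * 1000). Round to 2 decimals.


Peel strength = F/width * 1000
= 75.7 / 26 * 1000
= 2911.54 N/m

2911.54


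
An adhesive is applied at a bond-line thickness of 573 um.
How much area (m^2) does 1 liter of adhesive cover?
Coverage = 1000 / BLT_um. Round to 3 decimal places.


Coverage = 1000 / 573 = 1.745 m^2

1.745


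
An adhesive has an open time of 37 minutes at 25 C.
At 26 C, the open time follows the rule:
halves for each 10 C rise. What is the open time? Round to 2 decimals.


Factor = 2^((26-25)/10) = 1.0718
Open time = 37 / 1.0718 = 34.52 min

34.52


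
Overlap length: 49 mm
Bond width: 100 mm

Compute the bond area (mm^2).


Bond area = 49 * 100 = 4900 mm^2

4900


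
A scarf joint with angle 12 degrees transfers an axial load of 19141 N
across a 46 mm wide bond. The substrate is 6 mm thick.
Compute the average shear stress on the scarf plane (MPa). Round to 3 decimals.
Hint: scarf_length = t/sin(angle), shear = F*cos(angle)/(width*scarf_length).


scarf_length = 6 / sin(12 deg) = 28.8584 mm
cos(12 deg) = 0.978148
shear stress = 19141 * 0.978148 / (46 * 28.8584)
= 14.104 MPa

14.104


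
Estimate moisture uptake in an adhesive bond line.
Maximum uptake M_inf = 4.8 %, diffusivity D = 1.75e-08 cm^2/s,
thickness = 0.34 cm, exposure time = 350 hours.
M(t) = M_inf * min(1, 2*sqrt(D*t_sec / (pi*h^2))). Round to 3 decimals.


Convert time: 350 h = 1260000 s
ratio = min(1, 2*sqrt(1.75e-08*1260000/(pi*0.34^2)))
= 0.492811
M(t) = 4.8 * 0.492811 = 2.365%

2.365


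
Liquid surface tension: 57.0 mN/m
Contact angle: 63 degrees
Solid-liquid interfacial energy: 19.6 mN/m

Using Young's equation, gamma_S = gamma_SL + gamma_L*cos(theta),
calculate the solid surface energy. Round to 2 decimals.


gamma_S = 19.6 + 57.0 * cos(63)
= 45.48 mN/m

45.48


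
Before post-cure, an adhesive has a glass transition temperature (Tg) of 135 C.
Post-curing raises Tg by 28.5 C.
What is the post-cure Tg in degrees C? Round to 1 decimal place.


Tg_post = Tg_base + delta_Tg
= 135 + 28.5
= 163.5 C

163.5


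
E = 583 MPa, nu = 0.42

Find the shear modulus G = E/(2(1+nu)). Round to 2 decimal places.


G = 583 / (2 * 1.42)
= 205.28 MPa

205.28


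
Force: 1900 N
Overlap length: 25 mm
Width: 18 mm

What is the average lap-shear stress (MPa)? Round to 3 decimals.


Average shear stress = F / (overlap * width)
= 1900 / (25 * 18)
= 4.222 MPa

4.222


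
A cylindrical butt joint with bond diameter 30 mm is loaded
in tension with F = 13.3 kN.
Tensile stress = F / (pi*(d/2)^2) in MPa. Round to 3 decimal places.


Area = pi * (30/2)^2 = 706.8583 mm^2
Stress = 13.3*1000 / 706.8583
= 18.816 MPa

18.816


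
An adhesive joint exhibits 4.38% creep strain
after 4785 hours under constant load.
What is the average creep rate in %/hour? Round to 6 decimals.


Creep rate = strain / time
= 4.38 / 4785
= 0.000915 %/h

0.000915


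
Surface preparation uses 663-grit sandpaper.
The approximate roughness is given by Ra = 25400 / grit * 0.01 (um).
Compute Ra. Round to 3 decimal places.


Ra = 25400 / 663 * 0.01
= 254 / 663
= 0.383 um

0.383


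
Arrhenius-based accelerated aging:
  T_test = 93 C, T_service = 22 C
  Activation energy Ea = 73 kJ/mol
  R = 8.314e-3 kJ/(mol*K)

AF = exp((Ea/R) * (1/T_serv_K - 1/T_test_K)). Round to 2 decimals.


T_test_K = 366.15, T_serv_K = 295.15
AF = exp((73/8.314e-3) * (1/295.15 - 1/366.15))
= 320.08

320.08


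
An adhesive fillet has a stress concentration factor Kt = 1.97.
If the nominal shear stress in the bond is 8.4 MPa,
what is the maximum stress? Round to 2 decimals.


Max stress = 8.4 * 1.97 = 16.55 MPa

16.55


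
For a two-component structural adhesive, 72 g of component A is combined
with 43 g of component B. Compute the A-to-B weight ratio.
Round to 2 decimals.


Weight ratio A:B = 72 / 43
= 1.67

1.67


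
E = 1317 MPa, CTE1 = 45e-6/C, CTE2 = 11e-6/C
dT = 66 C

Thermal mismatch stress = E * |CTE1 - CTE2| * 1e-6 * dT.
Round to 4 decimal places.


= 1317 * 34e-6 * 66
= 2.9553 MPa

2.9553


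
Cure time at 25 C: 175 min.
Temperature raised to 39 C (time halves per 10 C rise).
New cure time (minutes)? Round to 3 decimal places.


Acceleration factor = 2^(14/10) = 2.6390
New time = 175 / 2.6390 = 66.313 min

66.313


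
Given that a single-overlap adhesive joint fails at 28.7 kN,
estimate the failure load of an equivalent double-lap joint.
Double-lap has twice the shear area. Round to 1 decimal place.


Double-lap factor = 2
Expected load = 28.7 * 2 = 57.4 kN

57.4


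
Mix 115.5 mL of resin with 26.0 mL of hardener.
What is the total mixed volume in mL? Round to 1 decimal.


Total = 115.5 + 26.0 = 141.5 mL

141.5


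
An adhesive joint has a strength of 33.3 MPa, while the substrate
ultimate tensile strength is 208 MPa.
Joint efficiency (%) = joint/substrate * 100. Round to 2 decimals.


Efficiency = 33.3 / 208 * 100
= 16.01%

16.01


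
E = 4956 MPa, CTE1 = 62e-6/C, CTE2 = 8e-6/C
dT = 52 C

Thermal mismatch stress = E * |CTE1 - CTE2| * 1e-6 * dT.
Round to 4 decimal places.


= 4956 * 54e-6 * 52
= 13.9164 MPa

13.9164


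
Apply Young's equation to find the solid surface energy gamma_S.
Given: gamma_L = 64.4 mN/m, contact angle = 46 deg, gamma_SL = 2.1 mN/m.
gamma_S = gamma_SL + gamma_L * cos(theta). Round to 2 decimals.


theta_rad = 46 * pi/180 = 0.802851
gamma_S = 2.1 + 64.4 * cos(0.802851)
= 46.84 mN/m

46.84


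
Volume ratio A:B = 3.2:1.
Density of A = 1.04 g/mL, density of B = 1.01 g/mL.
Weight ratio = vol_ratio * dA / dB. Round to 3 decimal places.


Wt ratio = 3.2 * 1.04 / 1.01
= 3.295

3.295


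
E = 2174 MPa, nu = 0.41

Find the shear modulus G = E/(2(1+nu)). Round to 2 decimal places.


G = 2174 / (2 * 1.41)
= 770.92 MPa

770.92


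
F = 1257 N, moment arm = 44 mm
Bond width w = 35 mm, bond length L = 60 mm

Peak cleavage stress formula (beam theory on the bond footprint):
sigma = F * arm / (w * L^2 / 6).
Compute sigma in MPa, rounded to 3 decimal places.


sigma = (1257 * 44) / (35 * 3600 / 6)
= 55308 * 6 / 126000
= 331848 / 126000
= 2.634 MPa

2.634


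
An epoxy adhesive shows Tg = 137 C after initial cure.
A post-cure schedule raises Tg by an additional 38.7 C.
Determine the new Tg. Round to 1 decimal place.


New Tg = 137 + 38.7
= 175.7 C

175.7


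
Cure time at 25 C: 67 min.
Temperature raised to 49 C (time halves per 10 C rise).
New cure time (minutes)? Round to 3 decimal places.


Acceleration factor = 2^(24/10) = 5.2780
New time = 67 / 5.2780 = 12.694 min

12.694


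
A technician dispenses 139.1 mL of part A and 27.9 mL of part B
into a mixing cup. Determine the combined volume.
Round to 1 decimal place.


Combined volume = 139.1 + 27.9
= 167.0 mL

167.0


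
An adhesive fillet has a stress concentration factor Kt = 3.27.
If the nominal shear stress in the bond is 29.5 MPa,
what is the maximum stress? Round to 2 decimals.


Max stress = 29.5 * 3.27 = 96.47 MPa

96.47


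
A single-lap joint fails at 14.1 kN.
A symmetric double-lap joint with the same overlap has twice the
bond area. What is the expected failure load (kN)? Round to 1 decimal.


Double-lap load = 2 * 14.1 = 28.2 kN

28.2


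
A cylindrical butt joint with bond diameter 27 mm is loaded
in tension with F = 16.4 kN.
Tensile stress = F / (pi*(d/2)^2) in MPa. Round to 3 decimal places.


Area = pi * (27/2)^2 = 572.5553 mm^2
Stress = 16.4*1000 / 572.5553
= 28.644 MPa

28.644


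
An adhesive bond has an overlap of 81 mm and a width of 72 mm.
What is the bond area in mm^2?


Bond area = overlap * width
= 81 * 72
= 5832 mm^2

5832


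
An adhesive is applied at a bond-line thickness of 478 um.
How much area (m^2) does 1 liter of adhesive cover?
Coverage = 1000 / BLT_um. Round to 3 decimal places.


Coverage = 1000 / 478 = 2.092 m^2

2.092


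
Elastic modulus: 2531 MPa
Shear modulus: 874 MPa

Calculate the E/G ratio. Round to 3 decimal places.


E / G = 2531 / 874 = 2.896

2.896


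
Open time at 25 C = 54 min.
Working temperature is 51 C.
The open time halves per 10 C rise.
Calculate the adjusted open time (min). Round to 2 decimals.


factor = 2^((51 - 25) / 10) = 6.0629
ot = 54 / 6.0629 = 8.91 min

8.91


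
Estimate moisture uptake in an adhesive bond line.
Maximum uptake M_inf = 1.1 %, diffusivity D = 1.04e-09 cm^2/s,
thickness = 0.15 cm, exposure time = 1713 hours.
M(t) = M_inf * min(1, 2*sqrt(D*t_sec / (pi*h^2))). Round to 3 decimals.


Convert time: 1713 h = 6166800 s
ratio = min(1, 2*sqrt(1.04e-09*6166800/(pi*0.15^2)))
= 0.602435
M(t) = 1.1 * 0.602435 = 0.663%

0.663


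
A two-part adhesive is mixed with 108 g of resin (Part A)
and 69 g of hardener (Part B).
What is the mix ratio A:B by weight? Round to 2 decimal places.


Mix ratio = mass_A / mass_B
= 108 / 69
= 1.57

1.57


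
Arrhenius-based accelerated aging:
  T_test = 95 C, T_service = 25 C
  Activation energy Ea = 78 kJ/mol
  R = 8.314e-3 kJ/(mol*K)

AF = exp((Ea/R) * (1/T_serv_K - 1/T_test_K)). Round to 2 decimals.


T_test_K = 368.15, T_serv_K = 298.15
AF = exp((78/8.314e-3) * (1/298.15 - 1/368.15))
= 396.65

396.65


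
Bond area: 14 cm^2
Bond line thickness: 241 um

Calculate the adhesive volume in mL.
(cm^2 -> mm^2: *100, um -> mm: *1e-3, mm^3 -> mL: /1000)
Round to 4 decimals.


V = 14*100 * 241*1e-3 / 1000
= 0.3374 mL

0.3374


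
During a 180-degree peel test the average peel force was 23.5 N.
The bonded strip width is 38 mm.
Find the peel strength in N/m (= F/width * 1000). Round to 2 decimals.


Peel strength = F/width * 1000
= 23.5 / 38 * 1000
= 618.42 N/m

618.42


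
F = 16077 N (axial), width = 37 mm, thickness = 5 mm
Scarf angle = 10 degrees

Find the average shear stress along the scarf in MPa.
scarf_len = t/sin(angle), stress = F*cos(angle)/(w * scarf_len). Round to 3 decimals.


scarf_len = 5/sin(10 deg) = 28.7939
cos(10 deg) = 0.984808
stress = 16077*0.984808/(37*28.7939) = 14.861 MPa

14.861


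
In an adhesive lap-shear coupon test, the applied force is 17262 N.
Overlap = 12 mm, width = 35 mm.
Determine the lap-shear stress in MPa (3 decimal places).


stress = F / (overlap * width)
= 17262 / (12 * 35)
= 41.100 MPa

41.100


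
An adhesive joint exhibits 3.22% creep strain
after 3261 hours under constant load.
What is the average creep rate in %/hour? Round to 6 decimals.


Creep rate = strain / time
= 3.22 / 3261
= 0.000987 %/h

0.000987


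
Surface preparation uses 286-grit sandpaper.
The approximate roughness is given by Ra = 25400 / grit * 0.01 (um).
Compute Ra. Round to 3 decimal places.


Ra = 25400 / 286 * 0.01
= 254 / 286
= 0.888 um

0.888


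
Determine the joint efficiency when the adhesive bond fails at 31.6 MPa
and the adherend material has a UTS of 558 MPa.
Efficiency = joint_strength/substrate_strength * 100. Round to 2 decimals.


Joint efficiency = 31.6 / 558 * 100
= 5.66%

5.66


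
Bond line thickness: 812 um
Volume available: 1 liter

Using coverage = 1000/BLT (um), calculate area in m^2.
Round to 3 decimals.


1 L = 1e6 mm^3, thickness = 812 um = 0.812 mm
Area = 1e6 / 0.812 mm^2 = (1e6 / 0.812) / 1e6 m^2 = 1000 / 812 m^2
= 1.232 m^2

1.232


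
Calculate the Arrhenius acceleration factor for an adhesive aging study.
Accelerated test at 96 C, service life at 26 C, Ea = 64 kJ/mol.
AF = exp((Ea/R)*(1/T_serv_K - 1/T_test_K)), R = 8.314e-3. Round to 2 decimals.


T_test = 369.15 K, T_serv = 299.15 K
Ea/R = 64 / 0.008314 = 7697.86
AF = exp(7697.86 * (1/299.15 - 1/369.15))
= 131.57

131.57


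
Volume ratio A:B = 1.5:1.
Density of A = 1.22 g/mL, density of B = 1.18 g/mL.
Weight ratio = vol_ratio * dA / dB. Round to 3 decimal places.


Wt ratio = 1.5 * 1.22 / 1.18
= 1.551

1.551


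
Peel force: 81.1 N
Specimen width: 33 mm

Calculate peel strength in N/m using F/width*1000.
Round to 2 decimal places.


Peel strength = 81.1 / 33 * 1000 = 2457.58 N/m

2457.58


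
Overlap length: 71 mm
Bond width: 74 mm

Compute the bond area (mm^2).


Bond area = 71 * 74 = 5254 mm^2

5254


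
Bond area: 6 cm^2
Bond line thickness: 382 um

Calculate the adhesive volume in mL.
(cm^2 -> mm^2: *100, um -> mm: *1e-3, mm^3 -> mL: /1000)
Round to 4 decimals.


V = 6*100 * 382*1e-3 / 1000
= 0.2292 mL

0.2292


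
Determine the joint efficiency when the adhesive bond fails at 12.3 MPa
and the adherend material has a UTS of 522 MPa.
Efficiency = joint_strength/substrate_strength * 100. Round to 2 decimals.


Joint efficiency = 12.3 / 522 * 100
= 2.36%

2.36


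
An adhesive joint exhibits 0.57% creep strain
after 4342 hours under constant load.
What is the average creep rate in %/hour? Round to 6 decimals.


Creep rate = strain / time
= 0.57 / 4342
= 0.000131 %/h

0.000131


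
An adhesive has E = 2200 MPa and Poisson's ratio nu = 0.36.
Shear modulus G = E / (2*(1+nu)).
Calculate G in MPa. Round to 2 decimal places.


G = 2200 / (2*(1+0.36))
= 2200 / 2.72
= 808.82 MPa

808.82


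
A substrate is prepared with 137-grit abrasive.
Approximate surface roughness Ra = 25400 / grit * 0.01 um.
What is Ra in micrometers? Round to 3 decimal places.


Ra = 25400 / 137 * 0.01 = 1.854 um

1.854


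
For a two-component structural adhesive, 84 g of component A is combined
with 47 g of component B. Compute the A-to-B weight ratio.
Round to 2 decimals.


Weight ratio A:B = 84 / 47
= 1.79

1.79


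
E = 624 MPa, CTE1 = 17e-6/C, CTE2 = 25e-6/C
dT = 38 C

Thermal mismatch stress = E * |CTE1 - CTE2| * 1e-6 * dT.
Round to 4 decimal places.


= 624 * 8e-6 * 38
= 0.1897 MPa

0.1897


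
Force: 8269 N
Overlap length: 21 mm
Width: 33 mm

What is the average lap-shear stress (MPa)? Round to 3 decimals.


Average shear stress = F / (overlap * width)
= 8269 / (21 * 33)
= 11.932 MPa

11.932


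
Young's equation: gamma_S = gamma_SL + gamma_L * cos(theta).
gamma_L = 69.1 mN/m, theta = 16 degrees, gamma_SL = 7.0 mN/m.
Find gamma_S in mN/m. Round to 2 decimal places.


cos(16 deg) = 0.961262
gamma_S = 7.0 + 69.1 * 0.961262
= 73.42 mN/m

73.42


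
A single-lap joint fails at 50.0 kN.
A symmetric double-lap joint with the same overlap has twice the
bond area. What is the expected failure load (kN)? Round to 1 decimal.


Double-lap load = 2 * 50.0 = 100.0 kN

100.0


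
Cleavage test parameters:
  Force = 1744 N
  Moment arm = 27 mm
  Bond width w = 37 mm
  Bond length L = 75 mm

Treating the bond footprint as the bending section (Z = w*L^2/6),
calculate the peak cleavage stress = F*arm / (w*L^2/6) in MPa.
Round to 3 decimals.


M = 1744 * 27 = 47088 N*mm
Z = 37 * 75^2 / 6 = 208125 / 6 mm^3
sigma = M / Z = 6 * 47088 / 208125 = 282528 / 208125
= 1.357 MPa

1.357


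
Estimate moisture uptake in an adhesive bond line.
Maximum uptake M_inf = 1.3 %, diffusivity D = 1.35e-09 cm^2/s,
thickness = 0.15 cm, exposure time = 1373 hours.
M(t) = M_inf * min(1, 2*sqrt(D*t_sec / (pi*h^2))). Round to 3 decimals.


Convert time: 1373 h = 4942800 s
ratio = min(1, 2*sqrt(1.35e-09*4942800/(pi*0.15^2)))
= 0.614493
M(t) = 1.3 * 0.614493 = 0.799%

0.799


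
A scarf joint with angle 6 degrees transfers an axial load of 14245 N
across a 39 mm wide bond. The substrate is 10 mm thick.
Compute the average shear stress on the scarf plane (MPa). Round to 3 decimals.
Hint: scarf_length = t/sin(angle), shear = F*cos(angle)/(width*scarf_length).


scarf_length = 10 / sin(6 deg) = 95.6677 mm
cos(6 deg) = 0.994522
shear stress = 14245 * 0.994522 / (39 * 95.6677)
= 3.797 MPa

3.797


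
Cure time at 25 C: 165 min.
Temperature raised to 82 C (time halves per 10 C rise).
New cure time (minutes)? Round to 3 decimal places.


Acceleration factor = 2^(57/10) = 51.9842
New time = 165 / 51.9842 = 3.174 min

3.174


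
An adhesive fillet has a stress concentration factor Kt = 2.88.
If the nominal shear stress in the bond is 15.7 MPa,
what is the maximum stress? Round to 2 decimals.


Max stress = 15.7 * 2.88 = 45.22 MPa

45.22


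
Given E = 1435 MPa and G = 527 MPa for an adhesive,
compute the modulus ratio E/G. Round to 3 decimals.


E/G ratio = 1435 / 527 = 2.723

2.723


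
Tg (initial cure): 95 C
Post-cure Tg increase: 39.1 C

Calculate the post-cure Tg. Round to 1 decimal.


Post-cure Tg = 95 + 39.1 = 134.1 C

134.1


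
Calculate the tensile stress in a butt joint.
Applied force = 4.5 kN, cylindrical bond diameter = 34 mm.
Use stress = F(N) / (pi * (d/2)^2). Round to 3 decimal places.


A = pi * 17.0^2 = 907.9203 mm^2
sigma = 4500.0 / 907.9203 = 4.956 MPa

4.956


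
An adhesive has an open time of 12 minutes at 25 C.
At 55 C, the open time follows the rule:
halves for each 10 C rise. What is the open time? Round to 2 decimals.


Factor = 2^((55-25)/10) = 8.0000
Open time = 12 / 8.0000 = 1.50 min

1.50


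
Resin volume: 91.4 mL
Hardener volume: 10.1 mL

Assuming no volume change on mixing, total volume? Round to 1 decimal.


V_total = 91.4 + 10.1 = 101.5 mL

101.5


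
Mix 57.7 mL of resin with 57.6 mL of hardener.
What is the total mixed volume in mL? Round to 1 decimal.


Total = 57.7 + 57.6 = 115.3 mL

115.3


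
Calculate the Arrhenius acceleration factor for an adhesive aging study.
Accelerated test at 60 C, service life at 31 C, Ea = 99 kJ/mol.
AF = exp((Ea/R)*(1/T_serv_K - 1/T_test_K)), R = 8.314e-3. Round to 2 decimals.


T_test = 333.15 K, T_serv = 304.15 K
Ea/R = 99 / 0.008314 = 11907.63
AF = exp(11907.63 * (1/304.15 - 1/333.15))
= 30.20

30.20


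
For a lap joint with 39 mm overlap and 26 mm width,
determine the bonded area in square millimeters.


Area = 39 * 26 = 1014 mm^2

1014


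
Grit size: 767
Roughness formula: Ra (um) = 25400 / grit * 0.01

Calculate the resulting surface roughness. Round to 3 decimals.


Ra = 25400 / 767 * 0.01
= 0.331 um

0.331


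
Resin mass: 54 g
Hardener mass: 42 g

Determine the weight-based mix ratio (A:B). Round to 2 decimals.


Ratio = 54 / 42 = 1.29

1.29


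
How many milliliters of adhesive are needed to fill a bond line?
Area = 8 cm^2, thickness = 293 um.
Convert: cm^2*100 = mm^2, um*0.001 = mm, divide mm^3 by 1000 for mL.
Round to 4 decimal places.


= (8 * 100) * (293 * 0.001) / 1000
= 0.2344 mL

0.2344


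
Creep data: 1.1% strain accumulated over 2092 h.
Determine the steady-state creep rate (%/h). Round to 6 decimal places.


Rate = 1.1 / 2092 = 0.000526 %/h

0.000526


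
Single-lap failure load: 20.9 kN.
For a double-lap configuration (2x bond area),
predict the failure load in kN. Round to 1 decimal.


Failure load = 20.9 * 2 = 41.8 kN

41.8


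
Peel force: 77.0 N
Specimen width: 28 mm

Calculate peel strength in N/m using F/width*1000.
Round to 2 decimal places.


Peel strength = 77.0 / 28 * 1000 = 2750.00 N/m

2750.00


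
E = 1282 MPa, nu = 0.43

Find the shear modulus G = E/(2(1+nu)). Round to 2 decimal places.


G = 1282 / (2 * 1.43)
= 448.25 MPa

448.25


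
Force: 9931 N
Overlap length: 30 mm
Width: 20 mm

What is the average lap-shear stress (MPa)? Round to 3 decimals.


Average shear stress = F / (overlap * width)
= 9931 / (30 * 20)
= 16.552 MPa

16.552


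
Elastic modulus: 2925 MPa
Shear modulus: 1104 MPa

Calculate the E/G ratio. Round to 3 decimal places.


E / G = 2925 / 1104 = 2.649

2.649


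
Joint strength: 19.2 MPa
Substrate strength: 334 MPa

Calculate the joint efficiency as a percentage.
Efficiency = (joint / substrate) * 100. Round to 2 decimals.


Efficiency = (19.2 / 334) * 100 = 5.75%

5.75


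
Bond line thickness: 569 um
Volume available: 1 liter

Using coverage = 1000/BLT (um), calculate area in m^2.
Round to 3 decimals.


1 L = 1e6 mm^3, thickness = 569 um = 0.569 mm
Area = 1e6 / 0.569 mm^2 = (1e6 / 0.569) / 1e6 m^2 = 1000 / 569 m^2
= 1.757 m^2

1.757


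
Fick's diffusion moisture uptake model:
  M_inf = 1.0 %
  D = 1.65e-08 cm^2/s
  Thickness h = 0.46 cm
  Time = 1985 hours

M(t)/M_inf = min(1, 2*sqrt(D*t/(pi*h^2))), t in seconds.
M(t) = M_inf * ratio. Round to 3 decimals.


t_sec = 1985 * 3600 = 7146000
ratio = 2*sqrt(1.65e-08*7146000/(pi*0.46^2))
= min(1, 0.842308)
= 0.842308
M(t) = 1.0 * 0.842308 = 0.842 %

0.842


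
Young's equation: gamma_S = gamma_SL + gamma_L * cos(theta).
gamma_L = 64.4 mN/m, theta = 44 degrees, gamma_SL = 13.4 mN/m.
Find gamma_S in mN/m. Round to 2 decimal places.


cos(44 deg) = 0.719340
gamma_S = 13.4 + 64.4 * 0.719340
= 59.73 mN/m

59.73


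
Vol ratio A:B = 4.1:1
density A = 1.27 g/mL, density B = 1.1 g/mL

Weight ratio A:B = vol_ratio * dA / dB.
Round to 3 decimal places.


Weight ratio = 4.1 * 1.27 / 1.1
= 4.734

4.734


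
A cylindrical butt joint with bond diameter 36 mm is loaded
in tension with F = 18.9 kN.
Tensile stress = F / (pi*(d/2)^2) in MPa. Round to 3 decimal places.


Area = pi * (36/2)^2 = 1017.8760 mm^2
Stress = 18.9*1000 / 1017.8760
= 18.568 MPa

18.568


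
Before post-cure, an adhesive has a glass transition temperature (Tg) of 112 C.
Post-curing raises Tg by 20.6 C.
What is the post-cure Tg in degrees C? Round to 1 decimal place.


Tg_post = Tg_base + delta_Tg
= 112 + 20.6
= 132.6 C

132.6


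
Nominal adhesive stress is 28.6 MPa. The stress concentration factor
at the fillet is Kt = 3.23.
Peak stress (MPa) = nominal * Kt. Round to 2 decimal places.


Peak = 28.6 * 3.23 = 92.38 MPa

92.38


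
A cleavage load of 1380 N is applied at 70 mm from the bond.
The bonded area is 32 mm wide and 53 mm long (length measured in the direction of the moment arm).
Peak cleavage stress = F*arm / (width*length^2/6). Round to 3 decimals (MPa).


Moment = 1380 * 70 = 96600 N*mm
Section modulus = 32 * 2809 / 6 = 89888 / 6 mm^3
Stress = 96600 / (89888 / 6) = 579600 / 89888
= 6.448 MPa

6.448


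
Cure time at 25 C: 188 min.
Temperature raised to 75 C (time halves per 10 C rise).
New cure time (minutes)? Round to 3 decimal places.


Acceleration factor = 2^(50/10) = 32.0000
New time = 188 / 32.0000 = 5.875 min

5.875


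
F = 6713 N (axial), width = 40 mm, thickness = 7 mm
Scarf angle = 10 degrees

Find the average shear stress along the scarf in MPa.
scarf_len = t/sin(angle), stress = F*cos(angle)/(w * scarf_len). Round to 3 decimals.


scarf_len = 7/sin(10 deg) = 40.3114
cos(10 deg) = 0.984808
stress = 6713*0.984808/(40*40.3114) = 4.100 MPa

4.100


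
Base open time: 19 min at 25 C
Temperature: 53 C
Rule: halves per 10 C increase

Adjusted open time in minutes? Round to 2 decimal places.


Acceleration = 2^((53-25)/10) = 6.9644
Open time = 19 / 6.9644 = 2.73 min

2.73


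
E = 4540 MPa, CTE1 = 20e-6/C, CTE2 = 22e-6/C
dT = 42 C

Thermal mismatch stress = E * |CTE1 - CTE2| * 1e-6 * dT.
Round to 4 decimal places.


= 4540 * 2e-6 * 42
= 0.3814 MPa

0.3814


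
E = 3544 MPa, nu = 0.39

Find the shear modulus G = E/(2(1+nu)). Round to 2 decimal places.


G = 3544 / (2 * 1.39)
= 1274.82 MPa

1274.82


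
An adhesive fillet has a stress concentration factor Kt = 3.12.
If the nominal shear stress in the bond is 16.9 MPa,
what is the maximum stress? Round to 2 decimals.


Max stress = 16.9 * 3.12 = 52.73 MPa

52.73


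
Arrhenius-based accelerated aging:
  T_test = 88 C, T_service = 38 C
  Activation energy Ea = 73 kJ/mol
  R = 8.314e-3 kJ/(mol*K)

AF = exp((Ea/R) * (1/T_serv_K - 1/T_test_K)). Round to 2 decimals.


T_test_K = 361.15, T_serv_K = 311.15
AF = exp((73/8.314e-3) * (1/311.15 - 1/361.15))
= 49.74

49.74


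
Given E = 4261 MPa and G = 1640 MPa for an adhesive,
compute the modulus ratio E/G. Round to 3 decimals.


E/G ratio = 4261 / 1640 = 2.598

2.598


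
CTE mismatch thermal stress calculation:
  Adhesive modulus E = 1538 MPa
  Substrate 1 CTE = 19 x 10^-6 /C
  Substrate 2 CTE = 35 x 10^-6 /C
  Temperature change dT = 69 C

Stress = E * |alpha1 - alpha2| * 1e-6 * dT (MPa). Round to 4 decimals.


delta_alpha = |19 - 35| = 16 x 10^-6/C
Stress = 1538 * 16e-6 * 69
= 1.6980 MPa

1.6980


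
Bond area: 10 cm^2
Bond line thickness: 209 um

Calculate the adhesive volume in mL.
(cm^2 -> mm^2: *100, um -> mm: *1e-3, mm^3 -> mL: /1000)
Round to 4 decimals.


V = 10*100 * 209*1e-3 / 1000
= 0.2090 mL

0.2090


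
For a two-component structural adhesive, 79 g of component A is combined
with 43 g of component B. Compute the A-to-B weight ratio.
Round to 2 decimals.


Weight ratio A:B = 79 / 43
= 1.84

1.84


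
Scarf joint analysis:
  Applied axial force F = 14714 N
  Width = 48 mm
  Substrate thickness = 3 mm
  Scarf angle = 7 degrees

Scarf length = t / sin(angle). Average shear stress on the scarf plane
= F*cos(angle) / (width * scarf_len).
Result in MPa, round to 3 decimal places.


Scarf length = 3 / sin(7 deg) = 24.6165 mm
cos(7 deg) = 0.992546
Shear = 14714 * 0.992546 / (48 * 24.6165)
= 12.360 MPa

12.360


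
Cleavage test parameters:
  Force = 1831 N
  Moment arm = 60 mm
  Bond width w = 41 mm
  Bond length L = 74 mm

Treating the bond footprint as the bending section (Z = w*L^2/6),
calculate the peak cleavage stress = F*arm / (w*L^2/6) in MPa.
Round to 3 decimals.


M = 1831 * 60 = 109860 N*mm
Z = 41 * 74^2 / 6 = 224516 / 6 mm^3
sigma = M / Z = 6 * 109860 / 224516 = 659160 / 224516
= 2.936 MPa

2.936
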